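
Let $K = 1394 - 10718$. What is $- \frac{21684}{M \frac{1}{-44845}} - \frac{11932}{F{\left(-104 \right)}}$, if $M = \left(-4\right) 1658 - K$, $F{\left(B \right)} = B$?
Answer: $\frac{6322730929}{17498} \approx 3.6134 \cdot 10^{5}$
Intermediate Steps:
$K = -9324$ ($K = 1394 - 10718 = -9324$)
$M = 2692$ ($M = \left(-4\right) 1658 - -9324 = -6632 + 9324 = 2692$)
$- \frac{21684}{M \frac{1}{-44845}} - \frac{11932}{F{\left(-104 \right)}} = - \frac{21684}{2692 \frac{1}{-44845}} - \frac{11932}{-104} = - \frac{21684}{2692 \left(- \frac{1}{44845}\right)} - - \frac{2983}{26} = - \frac{21684}{- \frac{2692}{44845}} + \frac{2983}{26} = \left(-21684\right) \left(- \frac{44845}{2692}\right) + \frac{2983}{26} = \frac{243104745}{673} + \frac{2983}{26} = \frac{6322730929}{17498}$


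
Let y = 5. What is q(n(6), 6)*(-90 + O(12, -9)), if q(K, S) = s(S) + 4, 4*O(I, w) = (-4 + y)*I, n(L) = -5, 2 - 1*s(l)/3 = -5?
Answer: -2175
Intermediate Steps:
s(l) = 21 (s(l) = 6 - 3*(-5) = 6 + 15 = 21)
O(I, w) = I/4 (O(I, w) = ((-4 + 5)*I)/4 = (1*I)/4 = I/4)
q(K, S) = 25 (q(K, S) = 21 + 4 = 25)
q(n(6), 6)*(-90 + O(12, -9)) = 25*(-90 + (1/4)*12) = 25*(-90 + 3) = 25*(-87) = -2175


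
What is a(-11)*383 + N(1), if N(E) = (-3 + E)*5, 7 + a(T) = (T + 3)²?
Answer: 21821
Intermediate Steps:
a(T) = -7 + (3 + T)² (a(T) = -7 + (T + 3)² = -7 + (3 + T)²)
N(E) = -15 + 5*E
a(-11)*383 + N(1) = (-7 + (3 - 11)²)*383 + (-15 + 5*1) = (-7 + (-8)²)*383 + (-15 + 5) = (-7 + 64)*383 - 10 = 57*383 - 10 = 21831 - 10 = 21821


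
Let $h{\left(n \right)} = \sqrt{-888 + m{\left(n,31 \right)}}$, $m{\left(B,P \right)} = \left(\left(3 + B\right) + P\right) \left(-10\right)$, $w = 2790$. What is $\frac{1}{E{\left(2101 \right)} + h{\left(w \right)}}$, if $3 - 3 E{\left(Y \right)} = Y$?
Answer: $- \frac{3147}{2331878} - \frac{9 i \sqrt{7282}}{2331878} \approx -0.0013496 - 0.00032935 i$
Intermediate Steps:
$E{\left(Y \right)} = 1 - \frac{Y}{3}$
$m{\left(B,P \right)} = -30 - 10 B - 10 P$ ($m{\left(B,P \right)} = \left(3 + B + P\right) \left(-10\right) = -30 - 10 B - 10 P$)
$h{\left(n \right)} = \sqrt{-1228 - 10 n}$ ($h{\left(n \right)} = \sqrt{-888 - \left(340 + 10 n\right)} = \sqrt{-1228 - 10 n}$)
$\frac{1}{E{\left(2101 \right)} + h{\left(w \right)}} = \frac{1}{\left(1 - \frac{2101}{3}\right) + \sqrt{-1228 - 27900}} = \frac{1}{- \frac{2098}{3} + \sqrt{-29128}} = \frac{1}{- \frac{2098}{3} + 2 i \sqrt{7282}}$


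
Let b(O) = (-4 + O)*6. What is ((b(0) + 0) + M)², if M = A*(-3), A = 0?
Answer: 576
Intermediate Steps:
b(O) = -24 + 6*O
M = 0 (M = 0*(-3) = 0)
((b(0) + 0) + M)² = (((-24 + 6*0) + 0) + 0)² = (((-24 + 0) + 0) + 0)² = ((-24 + 0) + 0)² = (-24 + 0)² = (-24)² = 576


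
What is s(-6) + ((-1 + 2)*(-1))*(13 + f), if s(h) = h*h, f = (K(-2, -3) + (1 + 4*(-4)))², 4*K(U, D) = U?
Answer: -869/4 ≈ -217.25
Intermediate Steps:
K(U, D) = U/4
f = 961/4 (f = ((¼)*(-2) + (1 + 4*(-4)))² = (-½ + (1 - 16))² = (-½ - 15)² = (-31/2)² = 961/4 ≈ 240.25)
s(h) = h²
s(-6) + ((-1 + 2)*(-1))*(13 + f) = (-6)² + ((-1 + 2)*(-1))*(13 + 961/4) = 36 + (1*(-1))*(1013/4) = 36 - 1*1013/4 = 36 - 1013/4 = -869/4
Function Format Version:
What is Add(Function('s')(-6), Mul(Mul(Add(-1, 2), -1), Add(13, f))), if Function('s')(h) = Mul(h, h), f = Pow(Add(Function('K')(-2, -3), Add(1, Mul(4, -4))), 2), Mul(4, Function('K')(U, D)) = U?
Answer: Rational(-869, 4) ≈ -217.25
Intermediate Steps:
Function('K')(U, D) = Mul(Rational(1, 4), U)
f = Rational(961, 4) (f = Pow(Add(Mul(Rational(1, 4), -2), Add(1, Mul(4, -4))), 2) = Pow(Add(Rational(-1, 2), Add(1, -16)), 2) = Pow(Add(Rational(-1, 2), -15), 2) = Pow(Rational(-31, 2), 2) = Rational(961, 4) ≈ 240.25)
Function('s')(h) = Pow(h, 2)
Add(Function('s')(-6), Mul(Mul(Add(-1, 2), -1), Add(13, f))) = Add(Pow(-6, 2), Mul(Mul(Add(-1, 2), -1), Add(13, Rational(961, 4)))) = Add(36, Mul(Mul(1, -1), Rational(1013, 4))) = Add(36, Mul(-1, Rational(1013, 4))) = Add(36, Rational(-1013, 4)) = Rational(-869, 4)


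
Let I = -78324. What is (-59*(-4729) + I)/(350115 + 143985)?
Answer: 200687/494100 ≈ 0.40617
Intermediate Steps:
(-59*(-4729) + I)/(350115 + 143985) = (-59*(-4729) - 78324)/(350115 + 143985) = (279011 - 78324)/494100 = 200687*(1/494100) = 200687/494100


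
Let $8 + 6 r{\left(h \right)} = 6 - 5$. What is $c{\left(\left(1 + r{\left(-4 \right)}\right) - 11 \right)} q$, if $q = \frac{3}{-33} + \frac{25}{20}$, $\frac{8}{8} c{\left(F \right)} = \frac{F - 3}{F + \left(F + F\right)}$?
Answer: $\frac{1445}{2948} \approx 0.49016$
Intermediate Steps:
$r{\left(h \right)} = - \frac{7}{6}$ ($r{\left(h \right)} = - \frac{4}{3} + \frac{6 - 5}{6} = - \frac{4}{3} + \frac{1}{6} \cdot 1 = - \frac{4}{3} + \frac{1}{6} = - \frac{7}{6}$)
$c{\left(F \right)} = \frac{-3 + F}{3 F}$ ($c{\left(F \right)} = \frac{F - 3}{F + \left(F + F\right)} = \frac{-3 + F}{F + 2 F} = \frac{-3 + F}{3 F}$)
$q = \frac{51}{44}$ ($q = 3 \left(- \frac{1}{33}\right) + 25 \cdot \frac{1}{20} = - \frac{1}{11} + \frac{5}{4} = \frac{51}{44} \approx 1.1591$)
$c{\left(\left(1 + r{\left(-4 \right)}\right) - 11 \right)} q = \frac{-3 + \left(\left(1 - \frac{7}{6}\right) - 11\right)}{3 \left(\left(1 - \frac{7}{6}\right) - 11\right)} \frac{51}{44} = \frac{-3 - \frac{67}{6}}{3 \left(- \frac{1}{6} - 11\right)} \frac{51}{44} = \frac{-3 - \frac{67}{6}}{3 \left(- \frac{67}{6}\right)} \frac{51}{44} = \frac{1}{3} \left(- \frac{6}{67}\right) \left(- \frac{85}{6}\right) \frac{51}{44} = \frac{85}{201} \cdot \frac{51}{44} = \frac{1445}{2948}$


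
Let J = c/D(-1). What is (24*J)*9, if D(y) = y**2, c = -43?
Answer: -9288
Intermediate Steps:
J = -43 (J = -43/((-1)**2) = -43/1 = -43*1 = -43)
(24*J)*9 = (24*(-43))*9 = -1032*9 = -9288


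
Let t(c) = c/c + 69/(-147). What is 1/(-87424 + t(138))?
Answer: -49/4283750 ≈ -1.1439e-5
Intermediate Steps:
t(c) = 26/49 (t(c) = 1 + 69*(-1/147) = 1 - 23/49 = 26/49)
1/(-87424 + t(138)) = 1/(-87424 + 26/49) = 1/(-4283750/49) = -49/4283750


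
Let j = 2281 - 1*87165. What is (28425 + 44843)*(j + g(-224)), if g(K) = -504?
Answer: -6256207984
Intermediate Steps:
j = -84884 (j = 2281 - 87165 = -84884)
(28425 + 44843)*(j + g(-224)) = (28425 + 44843)*(-84884 - 504) = 73268*(-85388) = -6256207984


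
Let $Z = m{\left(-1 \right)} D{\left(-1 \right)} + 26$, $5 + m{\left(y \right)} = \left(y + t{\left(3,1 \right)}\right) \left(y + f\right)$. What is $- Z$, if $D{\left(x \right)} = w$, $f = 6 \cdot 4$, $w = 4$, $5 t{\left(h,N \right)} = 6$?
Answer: $- \frac{122}{5} \approx -24.4$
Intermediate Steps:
$t{\left(h,N \right)} = \frac{6}{5}$ ($t{\left(h,N \right)} = \frac{1}{5} \cdot 6 = \frac{6}{5}$)
$f = 24$
$D{\left(x \right)} = 4$
$m{\left(y \right)} = -5 + \left(24 + y\right) \left(\frac{6}{5} + y\right)$ ($m{\left(y \right)} = -5 + \left(y + \frac{6}{5}\right) \left(y + 24\right) = -5 + \left(\frac{6}{5} + y\right) \left(24 + y\right) = -5 + \left(24 + y\right) \left(\frac{6}{5} + y\right)$)
$Z = \frac{122}{5}$ ($Z = \left(\frac{119}{5} + \left(-1\right)^{2} + \frac{126}{5} \left(-1\right)\right) 4 + 26 = \left(\frac{119}{5} + 1 - \frac{126}{5}\right) 4 + 26 = \left(- \frac{2}{5}\right) 4 + 26 = - \frac{8}{5} + 26 = \frac{122}{5} \approx 24.4$)
$- Z = \left(-1\right) \frac{122}{5} = - \frac{122}{5}$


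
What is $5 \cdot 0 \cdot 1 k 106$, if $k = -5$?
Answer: $0$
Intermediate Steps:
$5 \cdot 0 \cdot 1 k 106 = 5 \cdot 0 \cdot 1 \left(-5\right) 106 = 0 \cdot 1 \left(-5\right) 106 = 0 \left(-5\right) 106 = 0 \cdot 106 = 0$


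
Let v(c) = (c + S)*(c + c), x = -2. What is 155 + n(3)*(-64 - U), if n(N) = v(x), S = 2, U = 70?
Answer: 155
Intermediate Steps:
v(c) = 2*c*(2 + c) (v(c) = (c + 2)*(c + c) = (2 + c)*(2*c) = 2*c*(2 + c))
n(N) = 0 (n(N) = 2*(-2)*(2 - 2) = 2*(-2)*0 = 0)
155 + n(3)*(-64 - U) = 155 + 0*(-64 - 1*70) = 155 + 0*(-64 - 70) = 155 + 0*(-134) = 155 + 0 = 155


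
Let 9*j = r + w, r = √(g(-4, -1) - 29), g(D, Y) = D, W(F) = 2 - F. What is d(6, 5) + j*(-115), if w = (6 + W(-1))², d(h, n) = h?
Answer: -1029 - 115*I*√33/9 ≈ -1029.0 - 73.403*I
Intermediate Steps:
w = 81 (w = (6 + (2 - 1*(-1)))² = (6 + (2 + 1))² = (6 + 3)² = 9² = 81)
r = I*√33 (r = √(-4 - 29) = √(-33) = I*√33 ≈ 5.7446*I)
j = 9 + I*√33/9 (j = (I*√33 + 81)/9 = (81 + I*√33)/9 = 9 + I*√33/9 ≈ 9.0 + 0.63828*I)
d(6, 5) + j*(-115) = 6 + (9 + I*√33/9)*(-115) = 6 + (-1035 - 115*I*√33/9) = -1029 - 115*I*√33/9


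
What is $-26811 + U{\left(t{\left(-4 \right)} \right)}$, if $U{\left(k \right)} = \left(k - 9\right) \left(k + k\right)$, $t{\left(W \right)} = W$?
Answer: $-26707$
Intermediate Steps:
$U{\left(k \right)} = 2 k \left(-9 + k\right)$ ($U{\left(k \right)} = \left(-9 + k\right) 2 k = 2 k \left(-9 + k\right)$)
$-26811 + U{\left(t{\left(-4 \right)} \right)} = -26811 + 2 \left(-4\right) \left(-9 - 4\right) = -26811 + 2 \left(-4\right) \left(-13\right) = -26811 + 104 = -26707$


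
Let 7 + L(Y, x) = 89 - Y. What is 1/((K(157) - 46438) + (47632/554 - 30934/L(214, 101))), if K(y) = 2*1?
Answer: -18282/843086737 ≈ -2.1685e-5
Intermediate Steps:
L(Y, x) = 82 - Y (L(Y, x) = -7 + (89 - Y) = 82 - Y)
K(y) = 2
1/((K(157) - 46438) + (47632/554 - 30934/L(214, 101))) = 1/((2 - 46438) + (47632/554 - 30934/(82 - 1*214))) = 1/(-46436 + (47632*(1/554) - 30934/(82 - 214))) = 1/(-46436 + (23816/277 - 30934/(-132))) = 1/(-46436 + (23816/277 - 30934*(-1/132))) = 1/(-46436 + (23816/277 + 15467/66)) = 1/(-46436 + 5856215/18282) = 1/(-843086737/18282) = -18282/843086737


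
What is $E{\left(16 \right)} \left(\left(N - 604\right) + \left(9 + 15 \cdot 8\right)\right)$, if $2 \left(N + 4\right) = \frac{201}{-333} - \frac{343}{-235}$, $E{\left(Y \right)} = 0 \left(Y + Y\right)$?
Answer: $0$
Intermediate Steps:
$E{\left(Y \right)} = 0$ ($E{\left(Y \right)} = 0 \cdot 2 Y = 0$)
$N = - \frac{93176}{26085}$ ($N = -4 + \frac{\frac{201}{-333} - \frac{343}{-235}}{2} = -4 + \frac{201 \left(- \frac{1}{333}\right) - - \frac{343}{235}}{2} = -4 + \frac{- \frac{67}{111} + \frac{343}{235}}{2} = -4 + \frac{1}{2} \cdot \frac{22328}{26085} = -4 + \frac{11164}{26085} = - \frac{93176}{26085} \approx -3.572$)
$E{\left(16 \right)} \left(\left(N - 604\right) + \left(9 + 15 \cdot 8\right)\right) = 0 \left(\left(- \frac{93176}{26085} - 604\right) + \left(9 + 15 \cdot 8\right)\right) = 0 \left(\left(- \frac{93176}{26085} - 604\right) + \left(9 + 120\right)\right) = 0 \left(- \frac{15848516}{26085} + 129\right) = 0 \left(- \frac{12483551}{26085}\right) = 0$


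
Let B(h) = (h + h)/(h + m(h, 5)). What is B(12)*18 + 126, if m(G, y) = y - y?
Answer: 162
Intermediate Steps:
m(G, y) = 0
B(h) = 2 (B(h) = (h + h)/(h + 0) = (2*h)/h = 2)
B(12)*18 + 126 = 2*18 + 126 = 36 + 126 = 162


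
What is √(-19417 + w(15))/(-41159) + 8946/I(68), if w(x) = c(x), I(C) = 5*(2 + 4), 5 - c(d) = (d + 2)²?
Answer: 1491/5 - 3*I*√2189/41159 ≈ 298.2 - 0.0034102*I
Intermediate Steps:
c(d) = 5 - (2 + d)² (c(d) = 5 - (d + 2)² = 5 - (2 + d)²)
I(C) = 30 (I(C) = 5*6 = 30)
w(x) = 5 - (2 + x)²
√(-19417 + w(15))/(-41159) + 8946/I(68) = √(-19417 + (5 - (2 + 15)²))/(-41159) + 8946/30 = √(-19417 + (5 - 1*17²))*(-1/41159) + 8946*(1/30) = √(-19417 + (5 - 1*289))*(-1/41159) + 1491/5 = √(-19417 + (5 - 289))*(-1/41159) + 1491/5 = √(-19417 - 284)*(-1/41159) + 1491/5 = √(-19701)*(-1/41159) + 1491/5 = (3*I*√2189)*(-1/41159) + 1491/5 = -3*I*√2189/41159 + 1491/5 = 1491/5 - 3*I*√2189/41159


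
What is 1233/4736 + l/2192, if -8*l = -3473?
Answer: 148711/324416 ≈ 0.45840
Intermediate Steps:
l = 3473/8 (l = -⅛*(-3473) = 3473/8 ≈ 434.13)
1233/4736 + l/2192 = 1233/4736 + (3473/8)/2192 = 1233*(1/4736) + (3473/8)*(1/2192) = 1233/4736 + 3473/17536 = 148711/324416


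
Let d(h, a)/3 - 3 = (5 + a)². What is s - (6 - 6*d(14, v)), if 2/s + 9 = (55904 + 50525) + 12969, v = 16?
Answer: 953440556/119389 ≈ 7986.0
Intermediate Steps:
d(h, a) = 9 + 3*(5 + a)²
s = 2/119389 (s = 2/(-9 + ((55904 + 50525) + 12969)) = 2/(-9 + (106429 + 12969)) = 2/(-9 + 119398) = 2/119389 ≈ 1.6752e-5)
s - (6 - 6*d(14, v)) = 2/119389 - (6 - 6*(9 + 3*(5 + 16)²)) = 2/119389 - (6 - 6*(9 + 3*21²)) = 2/119389 - (6 - 6*(9 + 3*441)) = 2/119389 - (6 - 6*(9 + 1323)) = 2/119389 - (6 - 6*1332) = 2/119389 - (6 - 7992) = 2/119389 - 1*(-7986) = 2/119389 + 7986 = 953440556/119389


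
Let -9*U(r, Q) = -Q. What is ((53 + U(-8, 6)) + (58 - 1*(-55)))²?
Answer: 250000/9 ≈ 27778.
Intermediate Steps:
U(r, Q) = Q/9 (U(r, Q) = -(-1)*Q/9 = Q/9)
((53 + U(-8, 6)) + (58 - 1*(-55)))² = ((53 + (⅑)*6) + (58 - 1*(-55)))² = ((53 + ⅔) + (58 + 55))² = (161/3 + 113)² = (500/3)² = 250000/9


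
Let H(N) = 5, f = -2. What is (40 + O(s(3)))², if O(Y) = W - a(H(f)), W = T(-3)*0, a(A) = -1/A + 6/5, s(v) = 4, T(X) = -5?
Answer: 1521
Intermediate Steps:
a(A) = 6/5 - 1/A (a(A) = -1/A + 6*(⅕) = -1/A + 6/5 = 6/5 - 1/A)
W = 0 (W = -5*0 = 0)
O(Y) = -1 (O(Y) = 0 - (6/5 - 1/5) = 0 - (6/5 - 1*⅕) = 0 - (6/5 - ⅕) = 0 - 1*1 = 0 - 1 = -1)
(40 + O(s(3)))² = (40 - 1)² = 39² = 1521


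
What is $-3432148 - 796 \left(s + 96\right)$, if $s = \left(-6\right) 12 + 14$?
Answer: $-3462396$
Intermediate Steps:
$s = -58$ ($s = -72 + 14 = -58$)
$-3432148 - 796 \left(s + 96\right) = -3432148 - 796 \left(-58 + 96\right) = -3432148 - 796 \cdot 38 = -3432148 - 30248 = -3462396$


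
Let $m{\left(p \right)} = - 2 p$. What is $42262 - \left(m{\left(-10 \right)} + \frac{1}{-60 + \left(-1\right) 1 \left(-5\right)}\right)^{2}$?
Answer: $\frac{126634749}{3025} \approx 41863.0$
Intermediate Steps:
$42262 - \left(m{\left(-10 \right)} + \frac{1}{-60 + \left(-1\right) 1 \left(-5\right)}\right)^{2} = 42262 - \left(\left(-2\right) \left(-10\right) + \frac{1}{-60 + \left(-1\right) 1 \left(-5\right)}\right)^{2} = 42262 - \left(20 + \frac{1}{-60 - -5}\right)^{2} = 42262 - \left(20 + \frac{1}{-60 + 5}\right)^{2} = 42262 - \left(20 + \frac{1}{-55}\right)^{2} = 42262 - \left(20 - \frac{1}{55}\right)^{2} = 42262 - \left(\frac{1099}{55}\right)^{2} = 42262 - \frac{1207801}{3025} = \frac{126634749}{3025}$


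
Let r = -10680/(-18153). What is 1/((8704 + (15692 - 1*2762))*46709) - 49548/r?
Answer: -18935234768141008/224836807585 ≈ -84218.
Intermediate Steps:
r = 3560/6051 (r = -10680*(-1/18153) = 3560/6051 ≈ 0.58833)
1/((8704 + (15692 - 1*2762))*46709) - 49548/r = 1/((8704 + (15692 - 1*2762))*46709) - 49548/3560/6051 = (1/46709)/(8704 + (15692 - 2762)) - 49548*6051/3560 = (1/46709)/(8704 + 12930) - 74953737/890 = (1/46709)/21634 - 74953737/890 = (1/21634)*(1/46709) - 74953737/890 = 1/1010502506 - 74953737/890 = -18935234768141008/224836807585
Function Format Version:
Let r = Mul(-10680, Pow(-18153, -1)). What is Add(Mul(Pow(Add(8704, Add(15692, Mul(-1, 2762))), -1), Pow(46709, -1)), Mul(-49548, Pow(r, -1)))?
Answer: Rational(-18935234768141008, 224836807585) ≈ -84218.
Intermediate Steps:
r = Rational(3560, 6051) (r = Mul(-10680, Rational(-1, 18153)) = Rational(3560, 6051) ≈ 0.58833)
Add(Mul(Pow(Add(8704, Add(15692, Mul(-1, 2762))), -1), Pow(46709, -1)), Mul(-49548, Pow(r, -1))) = Add(Mul(Pow(Add(8704, Add(15692, Mul(-1, 2762))), -1), Pow(46709, -1)), Mul(-49548, Pow(Rational(3560, 6051), -1))) = Add(Mul(Pow(Add(8704, Add(15692, -2762)), -1), Rational(1, 46709)), Mul(-49548, Rational(6051, 3560))) = Add(Mul(Pow(Add(8704, 12930), -1), Rational(1, 46709)), Rational(-74953737, 890)) = Add(Mul(Pow(21634, -1), Rational(1, 46709)), Rational(-74953737, 890)) = Add(Mul(Rational(1, 21634), Rational(1, 46709)), Rational(-74953737, 890)) = Add(Rational(1, 1010502506), Rational(-74953737, 890)) = Rational(-18935234768141008, 224836807585)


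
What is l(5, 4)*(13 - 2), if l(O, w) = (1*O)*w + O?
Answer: 275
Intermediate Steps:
l(O, w) = O + O*w (l(O, w) = O*w + O = O + O*w)
l(5, 4)*(13 - 2) = (5*(1 + 4))*(13 - 2) = (5*5)*11 = 25*11 = 275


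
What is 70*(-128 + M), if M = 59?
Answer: -4830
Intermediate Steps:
70*(-128 + M) = 70*(-128 + 59) = 70*(-69) = -4830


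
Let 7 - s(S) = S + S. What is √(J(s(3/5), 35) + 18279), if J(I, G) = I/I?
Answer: 2*√4570 ≈ 135.20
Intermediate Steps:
s(S) = 7 - 2*S (s(S) = 7 - (S + S) = 7 - 2*S)
J(I, G) = 1
√(J(s(3/5), 35) + 18279) = √(1 + 18279) = √18280 = 2*√4570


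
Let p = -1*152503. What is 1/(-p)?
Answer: 1/152503 ≈ 6.5572e-6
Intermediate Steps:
p = -152503
1/(-p) = 1/(-1*(-152503)) = 1/152503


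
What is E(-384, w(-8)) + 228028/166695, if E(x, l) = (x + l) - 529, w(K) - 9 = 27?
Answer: -145963487/166695 ≈ -875.63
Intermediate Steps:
w(K) = 36 (w(K) = 9 + 27 = 36)
E(x, l) = -529 + l + x (E(x, l) = (l + x) - 529 = -529 + l + x)
E(-384, w(-8)) + 228028/166695 = (-529 + 36 - 384) + 228028/166695 = -877 + 228028*(1/166695) = -877 + 228028/166695 = -145963487/166695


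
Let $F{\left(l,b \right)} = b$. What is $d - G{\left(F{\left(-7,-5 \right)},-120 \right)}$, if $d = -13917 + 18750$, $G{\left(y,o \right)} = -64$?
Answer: $4897$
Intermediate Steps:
$d = 4833$
$d - G{\left(F{\left(-7,-5 \right)},-120 \right)} = 4833 - -64 = 4833 + 64 = 4897$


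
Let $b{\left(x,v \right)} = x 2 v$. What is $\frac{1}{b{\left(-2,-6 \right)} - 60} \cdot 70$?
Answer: $- \frac{35}{18} \approx -1.9444$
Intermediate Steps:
$b{\left(x,v \right)} = 2 v x$ ($b{\left(x,v \right)} = 2 x v = 2 v x$)
$\frac{1}{b{\left(-2,-6 \right)} - 60} \cdot 70 = \frac{1}{2 \left(-6\right) \left(-2\right) - 60} \cdot 70 = \frac{1}{24 - 60} \cdot 70 = \frac{1}{-36} \cdot 70 = \left(- \frac{1}{36}\right) 70 = - \frac{35}{18}$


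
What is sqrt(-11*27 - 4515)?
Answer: 2*I*sqrt(1203) ≈ 69.369*I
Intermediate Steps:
sqrt(-11*27 - 4515) = sqrt(-297 - 4515) = sqrt(-4812) = 2*I*sqrt(1203)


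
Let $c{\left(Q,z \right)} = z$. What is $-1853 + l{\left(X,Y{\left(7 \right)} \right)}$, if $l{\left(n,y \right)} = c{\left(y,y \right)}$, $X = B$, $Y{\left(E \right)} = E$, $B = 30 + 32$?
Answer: $-1846$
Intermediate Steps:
$B = 62$
$X = 62$
$l{\left(n,y \right)} = y$
$-1853 + l{\left(X,Y{\left(7 \right)} \right)} = -1853 + 7 = -1846$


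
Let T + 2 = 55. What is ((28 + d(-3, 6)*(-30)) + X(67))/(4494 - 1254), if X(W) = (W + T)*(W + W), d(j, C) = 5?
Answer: 7979/1620 ≈ 4.9253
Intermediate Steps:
T = 53 (T = -2 + 55 = 53)
X(W) = 2*W*(53 + W) (X(W) = (W + 53)*(W + W) = (53 + W)*(2*W) = 2*W*(53 + W))
((28 + d(-3, 6)*(-30)) + X(67))/(4494 - 1254) = ((28 + 5*(-30)) + 2*67*(53 + 67))/(4494 - 1254) = ((28 - 150) + 2*67*120)/3240 = (-122 + 16080)*(1/3240) = 15958*(1/3240) = 7979/1620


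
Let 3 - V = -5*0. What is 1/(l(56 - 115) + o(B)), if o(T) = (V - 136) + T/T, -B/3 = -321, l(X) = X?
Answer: -1/191 ≈ -0.0052356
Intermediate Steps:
B = 963 (B = -3*(-321) = 963)
V = 3 (V = 3 - (-5)*0 = 3 - 1*0 = 3 + 0 = 3)
o(T) = -132 (o(T) = (3 - 136) + T/T = -133 + 1 = -132)
1/(l(56 - 115) + o(B)) = 1/((56 - 115) - 132) = 1/(-59 - 132) = 1/(-191) = -1/191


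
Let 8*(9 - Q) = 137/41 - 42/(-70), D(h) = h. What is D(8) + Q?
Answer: 3384/205 ≈ 16.507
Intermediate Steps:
Q = 1744/205 (Q = 9 - (137/41 - 42/(-70))/8 = 9 - (137*(1/41) - 42*(-1/70))/8 = 9 - (137/41 + ⅗)/8 = 9 - ⅛*808/205 = 9 - 101/205 = 1744/205 ≈ 8.5073)
D(8) + Q = 8 + 1744/205 = 3384/205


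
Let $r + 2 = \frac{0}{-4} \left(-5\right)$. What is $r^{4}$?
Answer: $16$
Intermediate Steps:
$r = -2$ ($r = -2 + \frac{0}{-4} \left(-5\right) = -2 + 0 \left(- \frac{1}{4}\right) \left(-5\right) = -2 + 0 \left(-5\right) = -2 + 0 = -2$)
$r^{4} = \left(-2\right)^{4} = 16$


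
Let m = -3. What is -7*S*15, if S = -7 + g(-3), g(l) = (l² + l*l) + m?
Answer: -840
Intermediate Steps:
g(l) = -3 + 2*l² (g(l) = (l² + l*l) - 3 = (l² + l²) - 3 = 2*l² - 3 = -3 + 2*l²)
S = 8 (S = -7 + (-3 + 2*(-3)²) = -7 + (-3 + 2*9) = -7 + (-3 + 18) = -7 + 15 = 8)
-7*S*15 = -7*8*15 = -56*15 = -840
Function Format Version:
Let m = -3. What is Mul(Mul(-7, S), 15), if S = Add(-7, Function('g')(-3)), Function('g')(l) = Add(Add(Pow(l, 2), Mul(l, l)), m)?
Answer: -840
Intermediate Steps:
Function('g')(l) = Add(-3, Mul(2, Pow(l, 2))) (Function('g')(l) = Add(Add(Pow(l, 2), Mul(l, l)), -3) = Add(Add(Pow(l, 2), Pow(l, 2)), -3) = Add(Mul(2, Pow(l, 2)), -3) = Add(-3, Mul(2, Pow(l, 2))))
S = 8 (S = Add(-7, Add(-3, Mul(2, Pow(-3, 2)))) = Add(-7, Add(-3, Mul(2, 9))) = Add(-7, Add(-3, 18)) = Add(-7, 15) = 8)
Mul(Mul(-7, S), 15) = Mul(Mul(-7, 8), 15) = Mul(-56, 15) = -840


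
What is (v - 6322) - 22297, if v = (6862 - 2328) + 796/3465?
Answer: -83453729/3465 ≈ -24085.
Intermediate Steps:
v = 15711106/3465 (v = 4534 + 796*(1/3465) = 4534 + 796/3465 = 15711106/3465 ≈ 4534.2)
(v - 6322) - 22297 = (15711106/3465 - 6322) - 22297 = -6194624/3465 - 22297 = -83453729/3465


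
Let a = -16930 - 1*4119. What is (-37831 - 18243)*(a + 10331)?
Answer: 601001132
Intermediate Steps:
a = -21049 (a = -16930 - 4119 = -21049)
(-37831 - 18243)*(a + 10331) = (-37831 - 18243)*(-21049 + 10331) = -56074*(-10718) = 601001132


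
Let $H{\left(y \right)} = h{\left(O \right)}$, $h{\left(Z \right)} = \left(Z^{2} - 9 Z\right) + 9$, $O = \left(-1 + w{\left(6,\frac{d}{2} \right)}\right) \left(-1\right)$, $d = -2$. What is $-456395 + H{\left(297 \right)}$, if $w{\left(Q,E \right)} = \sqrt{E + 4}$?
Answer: $-456391 + 7 \sqrt{3} \approx -4.5638 \cdot 10^{5}$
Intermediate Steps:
$w{\left(Q,E \right)} = \sqrt{4 + E}$
$O = 1 - \sqrt{3}$ ($O = \left(-1 + \sqrt{4 - \frac{2}{2}}\right) \left(-1\right) = \left(-1 + \sqrt{4 - 1}\right) \left(-1\right) = \left(-1 + \sqrt{3}\right) \left(-1\right) = 1 - \sqrt{3} \approx -0.73205$)
$h{\left(Z \right)} = 9 + Z^{2} - 9 Z$
$H{\left(y \right)} = \left(1 - \sqrt{3}\right)^{2} + 9 \sqrt{3}$ ($H{\left(y \right)} = 9 + \left(1 - \sqrt{3}\right)^{2} - 9 \left(1 - \sqrt{3}\right) = 9 + \left(1 - \sqrt{3}\right)^{2} - \left(9 - 9 \sqrt{3}\right) = \left(1 - \sqrt{3}\right)^{2} + 9 \sqrt{3}$)
$-456395 + H{\left(297 \right)} = -456395 + \left(4 + 7 \sqrt{3}\right) = -456391 + 7 \sqrt{3}$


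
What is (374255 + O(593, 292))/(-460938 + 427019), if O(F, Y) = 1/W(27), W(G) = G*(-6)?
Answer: -60629309/5494878 ≈ -11.034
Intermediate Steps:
W(G) = -6*G
O(F, Y) = -1/162 (O(F, Y) = 1/(-6*27) = 1/(-162) = -1/162)
(374255 + O(593, 292))/(-460938 + 427019) = (374255 - 1/162)/(-460938 + 427019) = (60629309/162)/(-33919) = (60629309/162)*(-1/33919) = -60629309/5494878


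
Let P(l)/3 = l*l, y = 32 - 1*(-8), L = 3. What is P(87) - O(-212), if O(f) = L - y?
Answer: 22744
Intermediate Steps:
y = 40 (y = 32 + 8 = 40)
O(f) = -37 (O(f) = 3 - 1*40 = 3 - 40 = -37)
P(l) = 3*l² (P(l) = 3*(l*l) = 3*l²)
P(87) - O(-212) = 3*87² - 1*(-37) = 3*7569 + 37 = 22707 + 37 = 22744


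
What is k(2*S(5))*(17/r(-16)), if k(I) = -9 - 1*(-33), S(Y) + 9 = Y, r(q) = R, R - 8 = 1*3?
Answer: 408/11 ≈ 37.091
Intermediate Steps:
R = 11 (R = 8 + 1*3 = 8 + 3 = 11)
r(q) = 11
S(Y) = -9 + Y
k(I) = 24 (k(I) = -9 + 33 = 24)
k(2*S(5))*(17/r(-16)) = 24*(17/11) = 408/11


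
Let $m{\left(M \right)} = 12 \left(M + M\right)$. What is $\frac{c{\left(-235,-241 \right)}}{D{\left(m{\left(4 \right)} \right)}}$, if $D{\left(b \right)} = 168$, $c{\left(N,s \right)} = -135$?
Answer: $- \frac{45}{56} \approx -0.80357$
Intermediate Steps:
$m{\left(M \right)} = 24 M$ ($m{\left(M \right)} = 12 \cdot 2 M = 24 M$)
$\frac{c{\left(-235,-241 \right)}}{D{\left(m{\left(4 \right)} \right)}} = - \frac{135}{168} = \left(-135\right) \frac{1}{168} = - \frac{45}{56}$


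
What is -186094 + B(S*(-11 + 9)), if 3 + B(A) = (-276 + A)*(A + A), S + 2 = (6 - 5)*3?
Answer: -184985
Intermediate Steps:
S = 1 (S = -2 + (6 - 5)*3 = -2 + 1*3 = -2 + 3 = 1)
B(A) = -3 + 2*A*(-276 + A) (B(A) = -3 + (-276 + A)*(A + A) = -3 + (-276 + A)*(2*A) = -3 + 2*A*(-276 + A))
-186094 + B(S*(-11 + 9)) = -186094 + (-3 - 552*(-11 + 9) + 2*(1*(-11 + 9))**2) = -186094 + (-3 - 552*(-2) + 2*(1*(-2))**2) = -186094 + (-3 - 552*(-2) + 2*(-2)**2) = -186094 + (-3 + 1104 + 2*4) = -186094 + (-3 + 1104 + 8) = -186094 + 1109 = -184985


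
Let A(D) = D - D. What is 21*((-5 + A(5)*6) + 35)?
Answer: 630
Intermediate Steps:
A(D) = 0
21*((-5 + A(5)*6) + 35) = 21*((-5 + 0*6) + 35) = 21*((-5 + 0) + 35) = 21*(-5 + 35) = 21*30 = 630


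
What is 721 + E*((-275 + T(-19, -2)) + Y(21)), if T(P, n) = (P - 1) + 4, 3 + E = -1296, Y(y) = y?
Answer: 351451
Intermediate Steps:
E = -1299 (E = -3 - 1296 = -1299)
T(P, n) = 3 + P (T(P, n) = (-1 + P) + 4 = 3 + P)
721 + E*((-275 + T(-19, -2)) + Y(21)) = 721 - 1299*((-275 + (3 - 19)) + 21) = 721 - 1299*((-275 - 16) + 21) = 721 - 1299*(-291 + 21) = 721 - 1299*(-270) = 721 + 350730 = 351451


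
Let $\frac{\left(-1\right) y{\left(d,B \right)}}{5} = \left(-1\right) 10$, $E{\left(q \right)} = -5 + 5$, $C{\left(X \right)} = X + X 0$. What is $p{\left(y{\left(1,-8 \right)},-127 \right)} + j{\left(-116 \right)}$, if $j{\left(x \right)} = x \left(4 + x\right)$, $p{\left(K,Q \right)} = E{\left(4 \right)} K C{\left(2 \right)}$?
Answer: $12992$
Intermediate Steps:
$C{\left(X \right)} = X$ ($C{\left(X \right)} = X + 0 = X$)
$E{\left(q \right)} = 0$
$y{\left(d,B \right)} = 50$ ($y{\left(d,B \right)} = - 5 \left(\left(-1\right) 10\right) = \left(-5\right) \left(-10\right) = 50$)
$p{\left(K,Q \right)} = 0$ ($p{\left(K,Q \right)} = 0 K 2 = 0 \cdot 2 = 0$)
$p{\left(y{\left(1,-8 \right)},-127 \right)} + j{\left(-116 \right)} = 0 - 116 \left(4 - 116\right) = 0 - -12992 = 0 + 12992 = 12992$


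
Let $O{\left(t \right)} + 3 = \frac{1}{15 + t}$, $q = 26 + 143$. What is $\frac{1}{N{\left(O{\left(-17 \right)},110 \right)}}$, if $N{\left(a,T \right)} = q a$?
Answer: $- \frac{2}{1183} \approx -0.0016906$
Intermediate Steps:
$q = 169$
$O{\left(t \right)} = -3 + \frac{1}{15 + t}$
$N{\left(a,T \right)} = 169 a$
$\frac{1}{N{\left(O{\left(-17 \right)},110 \right)}} = \frac{1}{169 \frac{-44 - -51}{15 - 17}} = \frac{1}{169 \frac{-44 + 51}{-2}} = \frac{1}{169 \left(\left(- \frac{1}{2}\right) 7\right)} = \frac{1}{169 \left(- \frac{7}{2}\right)} = \frac{1}{- \frac{1183}{2}} = - \frac{2}{1183}$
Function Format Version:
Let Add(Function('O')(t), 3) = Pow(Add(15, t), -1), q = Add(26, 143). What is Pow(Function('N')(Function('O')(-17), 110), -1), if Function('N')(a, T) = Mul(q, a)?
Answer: Rational(-2, 1183) ≈ -0.0016906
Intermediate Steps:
q = 169
Function('O')(t) = Add(-3, Pow(Add(15, t), -1))
Function('N')(a, T) = Mul(169, a)
Pow(Function('N')(Function('O')(-17), 110), -1) = Pow(Mul(169, Mul(Pow(Add(15, -17), -1), Add(-44, Mul(-3, -17)))), -1) = Pow(Mul(169, Mul(Pow(-2, -1), Add(-44, 51))), -1) = Pow(Mul(169, Mul(Rational(-1, 2), 7)), -1) = Pow(Mul(169, Rational(-7, 2)), -1) = Pow(Rational(-1183, 2), -1) = Rational(-2, 1183)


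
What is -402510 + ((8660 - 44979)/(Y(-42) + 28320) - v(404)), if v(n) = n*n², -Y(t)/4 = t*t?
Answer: -1410691518655/21264 ≈ -6.6342e+7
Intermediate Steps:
Y(t) = -4*t² (Y(t) = -4*t*t = -4*t²)
v(n) = n³
-402510 + ((8660 - 44979)/(Y(-42) + 28320) - v(404)) = -402510 + ((8660 - 44979)/(-4*(-42)² + 28320) - 1*404³) = -402510 + (-36319/(-4*1764 + 28320) - 1*65939264) = -402510 + (-36319/(-7056 + 28320) - 65939264) = -402510 + (-36319/21264 - 65939264) = -402510 - 1402132546015/21264 = -1410691518655/21264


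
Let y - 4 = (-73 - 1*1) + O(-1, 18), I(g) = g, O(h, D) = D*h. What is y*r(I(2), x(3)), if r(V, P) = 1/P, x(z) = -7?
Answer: 88/7 ≈ 12.571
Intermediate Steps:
y = -88 (y = 4 + ((-73 - 1*1) + 18*(-1)) = 4 + ((-73 - 1) - 18) = 4 + (-74 - 18) = 4 - 92 = -88)
y*r(I(2), x(3)) = -88/(-7) = -88*(-⅐) = 88/7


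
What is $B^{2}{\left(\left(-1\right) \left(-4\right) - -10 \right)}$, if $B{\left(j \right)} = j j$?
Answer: $38416$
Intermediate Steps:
$B{\left(j \right)} = j^{2}$
$B^{2}{\left(\left(-1\right) \left(-4\right) - -10 \right)} = \left(\left(\left(-1\right) \left(-4\right) - -10\right)^{2}\right)^{2} = \left(\left(4 + 10\right)^{2}\right)^{2} = \left(14^{2}\right)^{2} = 196^{2} = 38416$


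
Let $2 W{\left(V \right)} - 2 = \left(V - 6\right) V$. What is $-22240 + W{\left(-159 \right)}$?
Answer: $- \frac{18243}{2} \approx -9121.5$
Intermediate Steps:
$W{\left(V \right)} = 1 + \frac{V \left(-6 + V\right)}{2}$ ($W{\left(V \right)} = 1 + \frac{\left(V - 6\right) V}{2} = 1 + \frac{\left(-6 + V\right) V}{2} = 1 + \frac{V \left(-6 + V\right)}{2}$)
$-22240 + W{\left(-159 \right)} = -22240 + \left(1 + \frac{\left(-159\right)^{2}}{2} - -477\right) = -22240 + \left(1 + \frac{1}{2} \cdot 25281 + 477\right) = -22240 + \left(1 + \frac{25281}{2} + 477\right) = -22240 + \frac{26237}{2} = - \frac{18243}{2}$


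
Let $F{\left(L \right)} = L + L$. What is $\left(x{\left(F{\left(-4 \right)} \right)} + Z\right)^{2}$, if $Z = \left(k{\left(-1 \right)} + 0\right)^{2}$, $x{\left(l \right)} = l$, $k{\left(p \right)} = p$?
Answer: $49$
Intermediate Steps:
$F{\left(L \right)} = 2 L$
$Z = 1$ ($Z = \left(-1 + 0\right)^{2} = \left(-1\right)^{2} = 1$)
$\left(x{\left(F{\left(-4 \right)} \right)} + Z\right)^{2} = \left(2 \left(-4\right) + 1\right)^{2} = \left(-8 + 1\right)^{2} = \left(-7\right)^{2} = 49$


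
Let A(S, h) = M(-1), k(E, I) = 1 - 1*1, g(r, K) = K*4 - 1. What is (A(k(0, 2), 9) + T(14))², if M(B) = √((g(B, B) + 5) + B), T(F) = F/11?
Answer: 75/121 + 28*I/11 ≈ 0.61983 + 2.5455*I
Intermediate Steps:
T(F) = F/11 (T(F) = F*(1/11) = F/11)
g(r, K) = -1 + 4*K (g(r, K) = 4*K - 1 = -1 + 4*K)
k(E, I) = 0 (k(E, I) = 1 - 1 = 0)
M(B) = √(4 + 5*B) (M(B) = √(((-1 + 4*B) + 5) + B) = √((4 + 4*B) + B) = √(4 + 5*B))
A(S, h) = I (A(S, h) = √(4 + 5*(-1)) = √(4 - 5) = √(-1) = I)
(A(k(0, 2), 9) + T(14))² = (I + (1/11)*14)² = (I + 14/11)² = (14/11 + I)²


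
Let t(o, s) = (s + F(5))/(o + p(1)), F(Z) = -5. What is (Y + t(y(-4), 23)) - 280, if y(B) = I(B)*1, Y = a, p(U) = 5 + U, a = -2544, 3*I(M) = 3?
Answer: -19750/7 ≈ -2821.4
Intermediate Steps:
I(M) = 1 (I(M) = (⅓)*3 = 1)
Y = -2544
y(B) = 1 (y(B) = 1*1 = 1)
t(o, s) = (-5 + s)/(6 + o) (t(o, s) = (s - 5)/(o + (5 + 1)) = (-5 + s)/(o + 6) = (-5 + s)/(6 + o))
(Y + t(y(-4), 23)) - 280 = (-2544 + (-5 + 23)/(6 + 1)) - 280 = (-2544 + 18/7) - 280 = -17790/7 - 280 = -19750/7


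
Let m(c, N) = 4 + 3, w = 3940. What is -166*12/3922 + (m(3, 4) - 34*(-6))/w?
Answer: -3510469/7726340 ≈ -0.45435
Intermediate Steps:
m(c, N) = 7
-166*12/3922 + (m(3, 4) - 34*(-6))/w = -166*12/3922 + (7 - 34*(-6))/3940 = -1992*1/3922 + (7 + 204)*(1/3940) = -996/1961 + 211*(1/3940) = -996/1961 + 211/3940 = -3510469/7726340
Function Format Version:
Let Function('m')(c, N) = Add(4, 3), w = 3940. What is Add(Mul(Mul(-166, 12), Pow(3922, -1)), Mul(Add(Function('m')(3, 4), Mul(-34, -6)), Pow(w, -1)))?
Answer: Rational(-3510469, 7726340) ≈ -0.45435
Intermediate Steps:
Function('m')(c, N) = 7
Add(Mul(Mul(-166, 12), Pow(3922, -1)), Mul(Add(Function('m')(3, 4), Mul(-34, -6)), Pow(w, -1))) = Add(Mul(Mul(-166, 12), Pow(3922, -1)), Mul(Add(7, Mul(-34, -6)), Pow(3940, -1))) = Add(Mul(-1992, Rational(1, 3922)), Mul(Add(7, 204), Rational(1, 3940))) = Add(Rational(-996, 1961), Mul(211, Rational(1, 3940))) = Add(Rational(-996, 1961), Rational(211, 3940)) = Rational(-3510469, 7726340)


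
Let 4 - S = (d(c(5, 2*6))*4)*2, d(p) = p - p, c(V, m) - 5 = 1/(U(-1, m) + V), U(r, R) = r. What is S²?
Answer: 16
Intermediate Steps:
c(V, m) = 5 + 1/(-1 + V)
d(p) = 0
S = 4 (S = 4 - 0*4*2 = 4 - 0*2 = 4 - 1*0 = 4 + 0 = 4)
S² = 4² = 16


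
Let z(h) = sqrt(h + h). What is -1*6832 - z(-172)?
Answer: -6832 - 2*I*sqrt(86) ≈ -6832.0 - 18.547*I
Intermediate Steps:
z(h) = sqrt(2)*sqrt(h) (z(h) = sqrt(2*h) = sqrt(2)*sqrt(h))
-1*6832 - z(-172) = -1*6832 - sqrt(2)*sqrt(-172) = -6832 - sqrt(2)*2*I*sqrt(43) = -6832 - 2*I*sqrt(86)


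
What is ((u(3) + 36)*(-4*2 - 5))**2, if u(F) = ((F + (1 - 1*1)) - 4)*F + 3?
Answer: 219024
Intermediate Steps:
u(F) = 3 + F*(-4 + F) (u(F) = ((F + (1 - 1)) - 4)*F + 3 = ((F + 0) - 4)*F + 3 = (F - 4)*F + 3 = (-4 + F)*F + 3 = F*(-4 + F) + 3 = 3 + F*(-4 + F))
((u(3) + 36)*(-4*2 - 5))**2 = (((3 + 3**2 - 4*3) + 36)*(-4*2 - 5))**2 = (((3 + 9 - 12) + 36)*(-8 - 5))**2 = ((0 + 36)*(-13))**2 = (36*(-13))**2 = (-468)**2 = 219024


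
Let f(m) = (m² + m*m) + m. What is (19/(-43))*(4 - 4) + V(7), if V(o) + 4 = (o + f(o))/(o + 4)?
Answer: 68/11 ≈ 6.1818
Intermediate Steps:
f(m) = m + 2*m² (f(m) = (m² + m²) + m = 2*m² + m = m + 2*m²)
V(o) = -4 + (o + o*(1 + 2*o))/(4 + o) (V(o) = -4 + (o + o*(1 + 2*o))/(o + 4) = -4 + (o + o*(1 + 2*o))/(4 + o))
(19/(-43))*(4 - 4) + V(7) = (19/(-43))*(4 - 4) + 2*(-8 + 7² - 1*7)/(4 + 7) = (19*(-1/43))*0 + 2*(-8 + 49 - 7)/11 = -19/43*0 + 2*(1/11)*34 = 0 + 68/11 = 68/11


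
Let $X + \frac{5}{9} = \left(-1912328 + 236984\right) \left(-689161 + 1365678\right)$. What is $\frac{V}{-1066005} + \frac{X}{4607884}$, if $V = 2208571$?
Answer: $- \frac{1208218854673018229}{4912027383420} \approx -2.4597 \cdot 10^{5}$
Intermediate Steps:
$X = - \frac{10200588271637}{9}$ ($X = - \frac{5}{9} + \left(-1912328 + 236984\right) \left(-689161 + 1365678\right) = - \frac{5}{9} - 1133398696848 = - \frac{10200588271637}{9} \approx -1.1334 \cdot 10^{12}$)
$\frac{V}{-1066005} + \frac{X}{4607884} = \frac{2208571}{-1066005} - \frac{10200588271637}{9 \cdot 4607884} = 2208571 \left(- \frac{1}{1066005}\right) - \frac{10200588271637}{41470956} = - \frac{2208571}{1066005} - \frac{10200588271637}{41470956} = - \frac{1208218854673018229}{4912027383420}$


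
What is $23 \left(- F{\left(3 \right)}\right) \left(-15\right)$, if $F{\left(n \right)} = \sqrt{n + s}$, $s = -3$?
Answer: $0$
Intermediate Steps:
$F{\left(n \right)} = \sqrt{-3 + n}$ ($F{\left(n \right)} = \sqrt{n - 3} = \sqrt{-3 + n}$)
$23 \left(- F{\left(3 \right)}\right) \left(-15\right) = 23 \left(- \sqrt{-3 + 3}\right) \left(-15\right) = 23 \left(- \sqrt{0}\right) \left(-15\right) = 23 \left(\left(-1\right) 0\right) \left(-15\right) = 23 \cdot 0 \left(-15\right) = 0 \left(-15\right) = 0$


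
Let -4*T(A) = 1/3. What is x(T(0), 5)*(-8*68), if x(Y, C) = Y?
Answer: 136/3 ≈ 45.333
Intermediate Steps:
T(A) = -1/12 (T(A) = -¼/3 = -¼*⅓ = -1/12)
x(T(0), 5)*(-8*68) = -(-2)*68/3 = -1/12*(-544) = 136/3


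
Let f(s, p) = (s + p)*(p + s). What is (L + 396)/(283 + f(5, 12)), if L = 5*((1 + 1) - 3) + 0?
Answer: 391/572 ≈ 0.68357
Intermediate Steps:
f(s, p) = (p + s)² (f(s, p) = (p + s)*(p + s) = (p + s)²)
L = -5 (L = 5*(2 - 3) + 0 = 5*(-1) + 0 = -5 + 0 = -5)
(L + 396)/(283 + f(5, 12)) = (-5 + 396)/(283 + (12 + 5)²) = 391/(283 + 17²) = 391/(283 + 289) = 391/572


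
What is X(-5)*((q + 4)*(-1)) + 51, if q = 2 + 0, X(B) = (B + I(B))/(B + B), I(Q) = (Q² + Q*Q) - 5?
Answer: 75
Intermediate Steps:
I(Q) = -5 + 2*Q² (I(Q) = (Q² + Q²) - 5 = 2*Q² - 5 = -5 + 2*Q²)
X(B) = (-5 + B + 2*B²)/(2*B) (X(B) = (B + (-5 + 2*B²))/(B + B) = (-5 + B + 2*B²)/((2*B)) = (-5 + B + 2*B²)*(1/(2*B)) = (-5 + B + 2*B²)/(2*B))
q = 2
X(-5)*((q + 4)*(-1)) + 51 = (½ - 5 - 5/2/(-5))*((2 + 4)*(-1)) + 51 = (½ - 5 - 5/2*(-⅕))*(6*(-1)) + 51 = (½ - 5 + ½)*(-6) + 51 = -4*(-6) + 51 = 24 + 51 = 75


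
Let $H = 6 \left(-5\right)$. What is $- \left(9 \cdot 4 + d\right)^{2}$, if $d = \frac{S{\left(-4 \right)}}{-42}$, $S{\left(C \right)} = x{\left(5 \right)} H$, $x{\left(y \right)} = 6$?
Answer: $- \frac{79524}{49} \approx -1622.9$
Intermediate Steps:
$H = -30$
$S{\left(C \right)} = -180$ ($S{\left(C \right)} = 6 \left(-30\right) = -180$)
$d = \frac{30}{7}$ ($d = - \frac{180}{-42} = \left(-180\right) \left(- \frac{1}{42}\right) = \frac{30}{7} \approx 4.2857$)
$- \left(9 \cdot 4 + d\right)^{2} = - \left(9 \cdot 4 + \frac{30}{7}\right)^{2} = - \left(36 + \frac{30}{7}\right)^{2} = - \left(\frac{282}{7}\right)^{2} = \left(-1\right) \frac{79524}{49} = - \frac{79524}{49}$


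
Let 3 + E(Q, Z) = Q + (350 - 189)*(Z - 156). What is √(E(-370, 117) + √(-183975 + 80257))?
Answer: √(-6652 + I*√103718) ≈ 1.974 + 81.584*I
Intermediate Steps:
E(Q, Z) = -25119 + Q + 161*Z (E(Q, Z) = -3 + (Q + (350 - 189)*(Z - 156)) = -3 + (Q + 161*(-156 + Z)) = -3 + (Q + (-25116 + 161*Z)) = -3 + (-25116 + Q + 161*Z) = -25119 + Q + 161*Z)
√(E(-370, 117) + √(-183975 + 80257)) = √((-25119 - 370 + 161*117) + √(-183975 + 80257)) = √((-25119 - 370 + 18837) + √(-103718)) = √(-6652 + I*√103718)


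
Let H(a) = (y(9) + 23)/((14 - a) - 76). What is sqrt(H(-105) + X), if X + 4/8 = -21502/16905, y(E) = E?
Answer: I*sqrt(44331934890)/207690 ≈ 1.0138*I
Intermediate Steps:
H(a) = 32/(-62 - a) (H(a) = (9 + 23)/((14 - a) - 76) = 32/(-62 - a))
X = -59909/33810 (X = -1/2 - 21502/16905 = -59909/33810 ≈ -1.7719)
sqrt(H(-105) + X) = sqrt(-32/(62 - 105) - 59909/33810) = sqrt(-32/(-43) - 59909/33810) = sqrt(-32*(-1/43) - 59909/33810) = sqrt(32/43 - 59909/33810) = sqrt(-1494167/1453830) = I*sqrt(44331934890)/207690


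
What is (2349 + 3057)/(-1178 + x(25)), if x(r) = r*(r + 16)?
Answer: -106/3 ≈ -35.333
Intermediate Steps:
x(r) = r*(16 + r)
(2349 + 3057)/(-1178 + x(25)) = (2349 + 3057)/(-1178 + 25*(16 + 25)) = 5406/(-1178 + 25*41) = 5406/(-1178 + 1025) = 5406/(-153) = 5406*(-1/153) = -106/3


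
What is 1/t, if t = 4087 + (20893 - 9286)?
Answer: 1/15694 ≈ 6.3719e-5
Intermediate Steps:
t = 15694 (t = 4087 + 11607 = 15694)
1/t = 1/15694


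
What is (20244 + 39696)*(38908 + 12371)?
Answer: 3073663260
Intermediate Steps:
(20244 + 39696)*(38908 + 12371) = 59940*51279 = 3073663260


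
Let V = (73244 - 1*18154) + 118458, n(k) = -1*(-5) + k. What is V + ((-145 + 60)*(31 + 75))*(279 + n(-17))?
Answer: -2232122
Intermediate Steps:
n(k) = 5 + k
V = 173548 (V = (73244 - 18154) + 118458 = 55090 + 118458 = 173548)
V + ((-145 + 60)*(31 + 75))*(279 + n(-17)) = 173548 + ((-145 + 60)*(31 + 75))*(279 + (5 - 17)) = 173548 + (-85*106)*(279 - 12) = 173548 - 9010*267 = 173548 - 2405670 = -2232122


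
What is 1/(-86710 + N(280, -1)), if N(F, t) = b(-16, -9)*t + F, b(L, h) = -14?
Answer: -1/86416 ≈ -1.1572e-5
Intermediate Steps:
N(F, t) = F - 14*t (N(F, t) = -14*t + F = F - 14*t)
1/(-86710 + N(280, -1)) = 1/(-86710 + (280 - 14*(-1))) = 1/(-86710 + (280 + 14)) = 1/(-86710 + 294) = 1/(-86416) = -1/86416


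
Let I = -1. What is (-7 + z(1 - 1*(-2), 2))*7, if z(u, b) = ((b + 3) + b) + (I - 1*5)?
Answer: -42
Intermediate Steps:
z(u, b) = -3 + 2*b (z(u, b) = ((b + 3) + b) + (-1 - 1*5) = ((3 + b) + b) + (-1 - 5) = (3 + 2*b) - 6 = -3 + 2*b)
(-7 + z(1 - 1*(-2), 2))*7 = (-7 + (-3 + 2*2))*7 = (-7 + (-3 + 4))*7 = (-7 + 1)*7 = -6*7 = -42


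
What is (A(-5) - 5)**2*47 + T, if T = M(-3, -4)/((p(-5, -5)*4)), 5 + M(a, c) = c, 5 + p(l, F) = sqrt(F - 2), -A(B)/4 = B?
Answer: 1353645/128 + 9*I*sqrt(7)/128 ≈ 10575.0 + 0.18603*I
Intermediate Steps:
A(B) = -4*B
p(l, F) = -5 + sqrt(-2 + F) (p(l, F) = -5 + sqrt(F - 2) = -5 + sqrt(-2 + F))
M(a, c) = -5 + c
T = -9/(-20 + 4*I*sqrt(7)) (T = (-5 - 4)/(((-5 + sqrt(-2 - 5))*4)) = -9*1/(4*(-5 + sqrt(-7))) = -9*1/(4*(-5 + I*sqrt(7))) = -9/(-20 + 4*I*sqrt(7)) ≈ 0.35156 + 0.18603*I)
(A(-5) - 5)**2*47 + T = (-4*(-5) - 5)**2*47 + (45/128 + 9*I*sqrt(7)/128) = (20 - 5)**2*47 + (45/128 + 9*I*sqrt(7)/128) = 15**2*47 + (45/128 + 9*I*sqrt(7)/128) = 225*47 + (45/128 + 9*I*sqrt(7)/128) = 10575 + (45/128 + 9*I*sqrt(7)/128) = 1353645/128 + 9*I*sqrt(7)/128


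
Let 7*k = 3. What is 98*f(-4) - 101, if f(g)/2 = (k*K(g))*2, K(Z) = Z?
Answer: -773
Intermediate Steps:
k = 3/7 (k = (1/7)*3 = 3/7 ≈ 0.42857)
f(g) = 12*g/7 (f(g) = 2*((3*g/7)*2) = 2*(6*g/7) = 12*g/7)
98*f(-4) - 101 = 98*((12/7)*(-4)) - 101 = 98*(-48/7) - 101 = -672 - 101 = -773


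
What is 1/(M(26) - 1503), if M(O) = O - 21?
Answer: -1/1498 ≈ -0.00066756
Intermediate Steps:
M(O) = -21 + O
1/(M(26) - 1503) = 1/((-21 + 26) - 1503) = 1/(5 - 1503) = 1/(-1498) = -1/1498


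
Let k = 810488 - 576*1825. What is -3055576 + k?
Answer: -3296288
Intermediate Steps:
k = -240712 (k = 810488 - 1051200 = -240712)
-3055576 + k = -3055576 - 240712 = -3296288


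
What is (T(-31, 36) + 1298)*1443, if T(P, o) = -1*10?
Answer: 1858584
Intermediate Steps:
T(P, o) = -10
(T(-31, 36) + 1298)*1443 = (-10 + 1298)*1443 = 1288*1443 = 1858584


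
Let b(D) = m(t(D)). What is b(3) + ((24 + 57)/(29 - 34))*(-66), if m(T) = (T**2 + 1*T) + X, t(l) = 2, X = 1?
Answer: 5381/5 ≈ 1076.2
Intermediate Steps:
m(T) = 1 + T + T**2 (m(T) = (T**2 + 1*T) + 1 = (T**2 + T) + 1 = (T + T**2) + 1 = 1 + T + T**2)
b(D) = 7 (b(D) = 1 + 2 + 2**2 = 1 + 2 + 4 = 7)
b(3) + ((24 + 57)/(29 - 34))*(-66) = 7 + ((24 + 57)/(29 - 34))*(-66) = 7 + (81/(-5))*(-66) = 7 + (81*(-1/5))*(-66) = 7 - 81/5*(-66) = 7 + 5346/5 = 5381/5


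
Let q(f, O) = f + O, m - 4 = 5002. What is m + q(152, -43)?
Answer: 5115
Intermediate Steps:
m = 5006 (m = 4 + 5002 = 5006)
q(f, O) = O + f
m + q(152, -43) = 5006 + (-43 + 152) = 5006 + 109 = 5115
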